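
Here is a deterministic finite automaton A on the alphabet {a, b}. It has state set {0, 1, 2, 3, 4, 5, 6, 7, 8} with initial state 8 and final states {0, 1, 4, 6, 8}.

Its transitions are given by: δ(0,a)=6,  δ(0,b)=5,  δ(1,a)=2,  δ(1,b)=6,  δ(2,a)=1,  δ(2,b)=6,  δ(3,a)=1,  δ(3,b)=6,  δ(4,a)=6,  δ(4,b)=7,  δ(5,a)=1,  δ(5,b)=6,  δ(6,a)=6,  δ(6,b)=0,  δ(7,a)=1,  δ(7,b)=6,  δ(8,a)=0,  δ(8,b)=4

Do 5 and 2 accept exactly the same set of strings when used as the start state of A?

Reachable states from the start: {0,1,2,4,5,6,7,8}. Unreachable: {3} — drop them.
P0 = {0,1,4,6,8} | {2,5,7}.
On input a, block {0,1,4,6,8} splits into {0,4,6,8} and {1}.
Refine {0,4,6,8} on symbol b: members go to different blocks, giving {0,4} and {6,8}.
On input a, block {6,8} splits into {6} and {8}.
No further refinement is possible. Final partition (5 blocks): {0,4} | {2,5,7} | {1} | {6} | {8}.
5 and 2 lie in the same block of the stable partition, so they are equivalent — no string distinguishes them.

Yes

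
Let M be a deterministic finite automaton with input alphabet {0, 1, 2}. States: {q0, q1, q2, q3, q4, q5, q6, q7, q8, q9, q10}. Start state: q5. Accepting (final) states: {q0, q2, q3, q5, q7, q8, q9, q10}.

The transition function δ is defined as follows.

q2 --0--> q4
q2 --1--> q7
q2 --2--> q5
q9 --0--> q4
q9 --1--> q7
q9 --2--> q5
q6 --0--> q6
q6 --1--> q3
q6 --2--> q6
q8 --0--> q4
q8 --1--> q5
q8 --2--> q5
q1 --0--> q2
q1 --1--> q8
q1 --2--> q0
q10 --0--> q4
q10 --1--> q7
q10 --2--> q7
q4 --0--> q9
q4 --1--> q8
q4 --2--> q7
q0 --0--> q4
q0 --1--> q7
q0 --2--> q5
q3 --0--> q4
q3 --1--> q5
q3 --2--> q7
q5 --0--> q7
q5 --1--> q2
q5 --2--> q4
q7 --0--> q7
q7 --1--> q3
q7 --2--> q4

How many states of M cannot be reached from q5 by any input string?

BFS from q5 reaches {q2, q3, q4, q5, q7, q8, q9}; the 4 state(s) q0, q1, q6, q10 are never visited.

4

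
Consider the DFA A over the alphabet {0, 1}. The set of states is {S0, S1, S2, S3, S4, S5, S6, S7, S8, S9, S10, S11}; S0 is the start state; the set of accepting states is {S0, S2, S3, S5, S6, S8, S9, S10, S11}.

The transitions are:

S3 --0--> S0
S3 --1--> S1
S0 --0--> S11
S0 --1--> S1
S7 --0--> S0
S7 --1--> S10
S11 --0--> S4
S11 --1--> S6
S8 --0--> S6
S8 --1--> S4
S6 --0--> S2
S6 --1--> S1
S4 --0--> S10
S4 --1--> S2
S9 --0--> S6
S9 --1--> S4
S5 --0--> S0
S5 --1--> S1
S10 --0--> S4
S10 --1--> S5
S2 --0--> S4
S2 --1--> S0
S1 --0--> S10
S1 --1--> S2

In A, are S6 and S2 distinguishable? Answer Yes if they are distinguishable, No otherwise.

Yes

States {S3,S7,S8,S9} cannot be reached from the start state, so discard them.
Start with accepting vs non-accepting: {S0,S2,S5,S6,S10,S11} | {S1,S4}.
On input 0, block {S0,S2,S5,S6,S10,S11} splits into {S0,S5,S6} and {S2,S10,S11}.
Refine {S0,S5,S6} on symbol 0: members go to different blocks, giving {S0,S6} and {S5}.
On input 1, block {S2,S10,S11} splits into {S2,S11} and {S10}.
Stable partition: {S0,S6} | {S1,S4} | {S2,S11} | {S5} | {S10} — 5 equivalence classes.
S6 and S2 end up in different blocks, so they are distinguishable. For instance, the string '0' is accepted from only S6.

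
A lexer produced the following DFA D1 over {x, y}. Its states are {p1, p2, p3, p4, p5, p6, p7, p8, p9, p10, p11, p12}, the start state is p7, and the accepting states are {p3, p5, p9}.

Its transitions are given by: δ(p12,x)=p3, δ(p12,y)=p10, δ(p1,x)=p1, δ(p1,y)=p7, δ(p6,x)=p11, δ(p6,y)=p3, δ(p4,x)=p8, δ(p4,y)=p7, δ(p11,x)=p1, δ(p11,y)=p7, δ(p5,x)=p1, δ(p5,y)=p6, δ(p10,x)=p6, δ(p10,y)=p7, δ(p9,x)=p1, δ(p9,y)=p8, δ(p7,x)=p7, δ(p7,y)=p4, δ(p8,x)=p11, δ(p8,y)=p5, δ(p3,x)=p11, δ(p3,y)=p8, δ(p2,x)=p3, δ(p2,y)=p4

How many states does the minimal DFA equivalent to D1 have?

States {p2,p9,p10,p12} cannot be reached from the start state, so discard them.
Start with accepting vs non-accepting: {p3,p5} | {p1,p4,p6,p7,p8,p11}.
Refine {p1,p4,p6,p7,p8,p11} on symbol y: members go to different blocks, giving {p1,p4,p7,p11} and {p6,p8}.
On input x, block {p1,p4,p7,p11} splits into {p1,p7,p11} and {p4}.
Refine {p1,p7,p11} on symbol y: members go to different blocks, giving {p1,p11} and {p7}.
No further refinement is possible. Final partition (5 blocks): {p3,p5} | {p1,p11} | {p6,p8} | {p4} | {p7}.

5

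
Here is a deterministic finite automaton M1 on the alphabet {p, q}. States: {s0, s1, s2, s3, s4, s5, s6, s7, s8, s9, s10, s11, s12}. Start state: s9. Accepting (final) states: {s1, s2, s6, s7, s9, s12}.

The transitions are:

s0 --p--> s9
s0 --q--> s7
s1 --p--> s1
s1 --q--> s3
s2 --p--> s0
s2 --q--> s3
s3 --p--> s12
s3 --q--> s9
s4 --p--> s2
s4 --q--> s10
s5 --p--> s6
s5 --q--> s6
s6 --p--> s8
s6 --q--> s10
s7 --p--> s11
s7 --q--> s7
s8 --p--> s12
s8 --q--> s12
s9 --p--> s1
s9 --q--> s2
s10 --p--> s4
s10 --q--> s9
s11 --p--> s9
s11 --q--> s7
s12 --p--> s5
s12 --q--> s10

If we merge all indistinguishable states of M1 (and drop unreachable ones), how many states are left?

10

Every state is reachable, so we keep all 13.
Start with accepting vs non-accepting: {s1,s2,s6,s7,s9,s12} | {s0,s3,s4,s5,s8,s10,s11}.
Split {s1,s2,s6,s7,s9,s12} by δ(·,p) → {s2,s6,s7,s12} and {s1,s9}.
Refine {s2,s6,s7,s12} on symbol q: members go to different blocks, giving {s2,s6,s12} and {s7}.
On input p, block {s0,s3,s4,s5,s8,s10,s11} splits into {s3,s4,s5,s8} and {s0,s11} and {s10}.
Split {s2,s6,s12} by δ(·,p) → {s6,s12} and {s2}.
Refine {s3,s4,s5,s8} on symbol p: members go to different blocks, giving {s3,s5,s8} and {s4}.
On input q, block {s3,s5,s8} splits into {s5,s8} and {s3}.
Split {s1,s9} by δ(·,q) → {s1} and {s9}.
The partition is now stable with 10 blocks: {s6,s12} | {s5,s8} | {s1} | {s7} | {s0,s11} | {s10} | {s2} | {s4} | {s3} | {s9}.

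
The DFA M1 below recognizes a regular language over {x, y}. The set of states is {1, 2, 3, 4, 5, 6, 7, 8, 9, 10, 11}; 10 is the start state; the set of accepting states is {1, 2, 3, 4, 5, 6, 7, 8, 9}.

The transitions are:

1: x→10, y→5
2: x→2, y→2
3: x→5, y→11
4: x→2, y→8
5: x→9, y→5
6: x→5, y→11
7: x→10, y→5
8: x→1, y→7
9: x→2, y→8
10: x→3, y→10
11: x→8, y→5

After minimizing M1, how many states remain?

8

Reachable states from the start: {1,2,3,5,7,8,9,10,11}. Unreachable: {4,6} — drop them.
Start with accepting vs non-accepting: {1,2,3,5,7,8,9} | {10,11}.
On input x, block {1,2,3,5,7,8,9} splits into {2,3,5,8,9} and {1,7}.
Refine {2,3,5,8,9} on symbol x: members go to different blocks, giving {2,3,5,9} and {8}.
On input y, block {2,3,5,9} splits into {2,5} and {3} and {9}.
On input x, block {2,5} splits into {2} and {5}.
On input x, block {10,11} splits into {10} and {11}.
No further refinement is possible. Final partition (8 blocks): {2} | {10} | {1,7} | {8} | {3} | {9} | {5} | {11}.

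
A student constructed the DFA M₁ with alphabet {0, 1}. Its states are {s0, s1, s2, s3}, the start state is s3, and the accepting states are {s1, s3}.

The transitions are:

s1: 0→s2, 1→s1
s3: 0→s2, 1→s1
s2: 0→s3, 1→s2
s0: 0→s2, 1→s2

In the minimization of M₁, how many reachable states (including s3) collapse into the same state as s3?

First remove the unreachable states {s0}; 3 states remain.
P0 = {s1,s3} | {s2}.
No further refinement is possible. Final partition (2 blocks): {s1,s3} | {s2}.
The equivalence class containing s3 is {s1,s3}, of size 2.

2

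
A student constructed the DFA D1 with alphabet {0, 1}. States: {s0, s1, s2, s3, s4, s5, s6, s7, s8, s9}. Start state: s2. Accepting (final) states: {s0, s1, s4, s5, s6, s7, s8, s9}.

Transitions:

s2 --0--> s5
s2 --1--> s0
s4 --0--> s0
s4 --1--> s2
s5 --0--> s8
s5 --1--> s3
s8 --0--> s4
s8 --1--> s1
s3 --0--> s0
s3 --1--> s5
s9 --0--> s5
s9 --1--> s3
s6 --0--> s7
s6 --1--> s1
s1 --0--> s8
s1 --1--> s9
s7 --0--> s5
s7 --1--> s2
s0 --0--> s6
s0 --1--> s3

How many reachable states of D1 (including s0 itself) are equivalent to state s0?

2

Start with accepting vs non-accepting: {s0,s1,s4,s5,s6,s7,s8,s9} | {s2,s3}.
Split {s0,s1,s4,s5,s6,s7,s8,s9} by δ(·,1) → {s0,s4,s5,s7,s9} and {s1,s6,s8}.
Split {s0,s4,s5,s7,s9} by δ(·,0) → {s4,s7,s9} and {s0,s5}.
On input 0, block {s1,s6,s8} splits into {s6,s8} and {s1}.
The partition is now stable with 5 blocks: {s4,s7,s9} | {s2,s3} | {s6,s8} | {s0,s5} | {s1}.
The equivalence class containing s0 is {s0,s5}, of size 2.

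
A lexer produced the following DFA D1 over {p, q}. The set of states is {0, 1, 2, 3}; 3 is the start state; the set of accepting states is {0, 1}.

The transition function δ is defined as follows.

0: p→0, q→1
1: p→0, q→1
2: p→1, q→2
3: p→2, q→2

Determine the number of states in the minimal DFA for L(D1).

3

Initial partition by acceptance: {0,1} | {2,3}.
On input p, block {2,3} splits into {2} and {3}.
The partition is now stable with 3 blocks: {0,1} | {2} | {3}.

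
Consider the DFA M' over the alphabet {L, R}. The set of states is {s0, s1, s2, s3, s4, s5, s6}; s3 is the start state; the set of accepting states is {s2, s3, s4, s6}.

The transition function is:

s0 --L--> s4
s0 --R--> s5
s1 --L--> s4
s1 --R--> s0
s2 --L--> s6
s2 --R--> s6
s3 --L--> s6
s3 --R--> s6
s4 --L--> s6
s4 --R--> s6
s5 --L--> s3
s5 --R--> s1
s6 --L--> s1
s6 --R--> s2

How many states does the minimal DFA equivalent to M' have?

Every state is reachable, so we keep all 7.
Initial partition by acceptance: {s2,s3,s4,s6} | {s0,s1,s5}.
Split {s2,s3,s4,s6} by δ(·,L) → {s2,s3,s4} and {s6}.
Stable partition: {s2,s3,s4} | {s0,s1,s5} | {s6} — 3 equivalence classes.

3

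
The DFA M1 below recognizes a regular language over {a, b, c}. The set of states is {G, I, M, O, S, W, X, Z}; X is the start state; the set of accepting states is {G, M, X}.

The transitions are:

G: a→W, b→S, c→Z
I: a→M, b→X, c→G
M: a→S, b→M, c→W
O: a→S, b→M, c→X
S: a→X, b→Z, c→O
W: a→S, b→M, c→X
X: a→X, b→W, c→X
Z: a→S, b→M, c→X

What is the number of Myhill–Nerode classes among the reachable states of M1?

4

Reachable states from the start: {M,O,S,W,X,Z}. Unreachable: {G,I} — drop them.
Start with accepting vs non-accepting: {M,X} | {O,S,W,Z}.
Split {M,X} by δ(·,a) → {X} and {M}.
Split {O,S,W,Z} by δ(·,a) → {O,W,Z} and {S}.
The partition is now stable with 4 blocks: {X} | {O,W,Z} | {M} | {S}.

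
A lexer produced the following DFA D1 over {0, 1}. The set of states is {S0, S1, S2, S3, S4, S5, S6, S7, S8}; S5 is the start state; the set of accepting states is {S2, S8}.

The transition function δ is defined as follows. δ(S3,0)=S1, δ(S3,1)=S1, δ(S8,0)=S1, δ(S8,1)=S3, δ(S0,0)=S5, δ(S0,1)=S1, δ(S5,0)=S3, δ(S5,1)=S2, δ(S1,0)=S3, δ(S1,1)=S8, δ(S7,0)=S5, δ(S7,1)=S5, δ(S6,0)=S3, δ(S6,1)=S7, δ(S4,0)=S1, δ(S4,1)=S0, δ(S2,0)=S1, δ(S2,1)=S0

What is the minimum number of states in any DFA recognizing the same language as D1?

3

Reachable states from the start: {S0,S1,S2,S3,S5,S8}. Unreachable: {S4,S6,S7} — drop them.
Start with accepting vs non-accepting: {S2,S8} | {S0,S1,S3,S5}.
Refine {S0,S1,S3,S5} on symbol 1: members go to different blocks, giving {S0,S3} and {S1,S5}.
The partition is now stable with 3 blocks: {S2,S8} | {S0,S3} | {S1,S5}.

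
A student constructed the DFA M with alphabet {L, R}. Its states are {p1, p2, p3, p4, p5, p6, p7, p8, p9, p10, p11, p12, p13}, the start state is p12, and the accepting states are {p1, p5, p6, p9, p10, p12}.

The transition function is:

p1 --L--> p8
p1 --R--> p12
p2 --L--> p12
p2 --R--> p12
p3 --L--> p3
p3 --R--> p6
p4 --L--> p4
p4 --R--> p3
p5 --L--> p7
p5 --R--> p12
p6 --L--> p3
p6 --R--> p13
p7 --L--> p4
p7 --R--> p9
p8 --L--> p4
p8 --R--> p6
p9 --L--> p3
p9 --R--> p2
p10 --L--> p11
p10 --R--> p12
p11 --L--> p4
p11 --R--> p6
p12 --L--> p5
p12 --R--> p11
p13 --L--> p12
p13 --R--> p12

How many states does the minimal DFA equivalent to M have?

States {p1,p8,p10} cannot be reached from the start state, so discard them.
Initial partition by acceptance: {p5,p6,p9,p12} | {p2,p3,p4,p7,p11,p13}.
On input L, block {p5,p6,p9,p12} splits into {p5,p6,p9} and {p12}.
On input R, block {p5,p6,p9} splits into {p6,p9} and {p5}.
On input L, block {p2,p3,p4,p7,p11,p13} splits into {p3,p4,p7,p11} and {p2,p13}.
Refine {p3,p4,p7,p11} on symbol R: members go to different blocks, giving {p3,p7,p11} and {p4}.
Refine {p3,p7,p11} on symbol L: members go to different blocks, giving {p7,p11} and {p3}.
No further refinement is possible. Final partition (7 blocks): {p6,p9} | {p7,p11} | {p12} | {p5} | {p2,p13} | {p4} | {p3}.

7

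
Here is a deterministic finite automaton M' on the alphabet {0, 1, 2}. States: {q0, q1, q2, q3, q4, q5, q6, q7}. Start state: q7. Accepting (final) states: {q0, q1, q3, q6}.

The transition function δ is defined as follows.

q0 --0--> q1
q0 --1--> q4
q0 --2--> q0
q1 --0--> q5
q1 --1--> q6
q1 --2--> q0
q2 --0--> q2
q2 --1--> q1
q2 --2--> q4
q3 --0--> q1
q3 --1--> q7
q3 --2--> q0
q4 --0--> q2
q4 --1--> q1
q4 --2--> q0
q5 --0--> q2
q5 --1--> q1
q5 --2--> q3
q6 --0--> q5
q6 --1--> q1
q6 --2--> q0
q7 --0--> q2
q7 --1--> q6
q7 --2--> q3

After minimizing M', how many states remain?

Initial partition by acceptance: {q0,q1,q3,q6} | {q2,q4,q5,q7}.
On input 0, block {q0,q1,q3,q6} splits into {q0,q3} and {q1,q6}.
On input 2, block {q2,q4,q5,q7} splits into {q4,q5,q7} and {q2}.
The partition is now stable with 4 blocks: {q0,q3} | {q4,q5,q7} | {q1,q6} | {q2}.

4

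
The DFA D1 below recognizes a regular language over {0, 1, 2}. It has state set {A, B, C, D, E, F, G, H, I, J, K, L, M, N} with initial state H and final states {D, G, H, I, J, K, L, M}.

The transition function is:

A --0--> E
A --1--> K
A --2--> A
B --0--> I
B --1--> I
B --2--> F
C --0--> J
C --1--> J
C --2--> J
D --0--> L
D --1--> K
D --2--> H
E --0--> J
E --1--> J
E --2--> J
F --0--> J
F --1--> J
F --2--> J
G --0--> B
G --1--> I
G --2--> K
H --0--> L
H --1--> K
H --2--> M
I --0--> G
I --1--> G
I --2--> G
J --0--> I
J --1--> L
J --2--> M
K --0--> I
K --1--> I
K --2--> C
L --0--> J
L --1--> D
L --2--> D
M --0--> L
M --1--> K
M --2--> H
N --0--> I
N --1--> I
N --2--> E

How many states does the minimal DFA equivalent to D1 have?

8

States {A,E,N} cannot be reached from the start state, so discard them.
P0 = {D,G,H,I,J,K,L,M} | {B,C,F}.
Refine {D,G,H,I,J,K,L,M} on symbol 0: members go to different blocks, giving {D,H,I,J,K,L,M} and {G}.
Split {D,H,I,J,K,L,M} by δ(·,0) → {D,H,J,K,L,M} and {I}.
Refine {D,H,J,K,L,M} on symbol 0: members go to different blocks, giving {D,H,L,M} and {J,K}.
On input 0, block {D,H,L,M} splits into {D,H,M} and {L}.
On input 0, block {B,C,F} splits into {C,F} and {B}.
Refine {J,K} on symbol 1: members go to different blocks, giving {J} and {K}.
Stable partition: {D,H,M} | {C,F} | {G} | {I} | {J} | {L} | {B} | {K} — 8 equivalence classes.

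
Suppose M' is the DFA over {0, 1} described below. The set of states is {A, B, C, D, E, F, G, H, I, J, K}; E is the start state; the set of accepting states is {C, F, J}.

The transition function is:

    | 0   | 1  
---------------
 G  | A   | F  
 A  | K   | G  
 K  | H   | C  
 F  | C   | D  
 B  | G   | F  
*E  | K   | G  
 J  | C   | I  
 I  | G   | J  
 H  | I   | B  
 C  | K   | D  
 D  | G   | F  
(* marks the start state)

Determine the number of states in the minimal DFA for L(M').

All states are reachable from the start state.
Start with accepting vs non-accepting: {C,F,J} | {A,B,D,E,G,H,I,K}.
Refine {C,F,J} on symbol 0: members go to different blocks, giving {F,J} and {C}.
Refine {A,B,D,E,G,H,I,K} on symbol 1: members go to different blocks, giving {B,D,G,I} and {A,E,H} and {K}.
Refine {B,D,G,I} on symbol 0: members go to different blocks, giving {B,D,I} and {G}.
On input 0, block {A,E,H} splits into {A,E} and {H}.
Stable partition: {F,J} | {B,D,I} | {C} | {A,E} | {K} | {G} | {H} — 7 equivalence classes.

7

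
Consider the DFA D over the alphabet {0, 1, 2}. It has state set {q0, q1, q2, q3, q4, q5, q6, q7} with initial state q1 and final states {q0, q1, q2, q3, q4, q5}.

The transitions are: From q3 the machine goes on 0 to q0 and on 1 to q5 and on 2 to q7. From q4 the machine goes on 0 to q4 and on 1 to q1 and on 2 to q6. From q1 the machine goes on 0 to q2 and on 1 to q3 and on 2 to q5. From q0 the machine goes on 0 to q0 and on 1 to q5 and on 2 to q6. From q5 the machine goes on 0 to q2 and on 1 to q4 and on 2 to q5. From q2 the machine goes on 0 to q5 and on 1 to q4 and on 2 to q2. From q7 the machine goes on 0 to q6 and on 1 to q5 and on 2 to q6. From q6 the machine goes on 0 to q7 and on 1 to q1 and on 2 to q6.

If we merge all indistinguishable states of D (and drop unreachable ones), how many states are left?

All states are reachable from the start state.
Initial partition by acceptance: {q0,q1,q2,q3,q4,q5} | {q6,q7}.
Split {q0,q1,q2,q3,q4,q5} by δ(·,2) → {q0,q3,q4} and {q1,q2,q5}.
The partition is now stable with 3 blocks: {q0,q3,q4} | {q6,q7} | {q1,q2,q5}.

3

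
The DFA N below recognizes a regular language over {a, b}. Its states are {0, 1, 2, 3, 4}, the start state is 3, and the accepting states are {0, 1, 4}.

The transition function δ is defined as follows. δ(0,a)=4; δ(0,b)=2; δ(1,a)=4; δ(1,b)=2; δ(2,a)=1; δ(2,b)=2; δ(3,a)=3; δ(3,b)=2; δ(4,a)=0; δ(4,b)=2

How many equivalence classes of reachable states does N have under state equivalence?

3

Initial partition by acceptance: {0,1,4} | {2,3}.
Refine {2,3} on symbol a: members go to different blocks, giving {2} and {3}.
The partition is now stable with 3 blocks: {0,1,4} | {2} | {3}.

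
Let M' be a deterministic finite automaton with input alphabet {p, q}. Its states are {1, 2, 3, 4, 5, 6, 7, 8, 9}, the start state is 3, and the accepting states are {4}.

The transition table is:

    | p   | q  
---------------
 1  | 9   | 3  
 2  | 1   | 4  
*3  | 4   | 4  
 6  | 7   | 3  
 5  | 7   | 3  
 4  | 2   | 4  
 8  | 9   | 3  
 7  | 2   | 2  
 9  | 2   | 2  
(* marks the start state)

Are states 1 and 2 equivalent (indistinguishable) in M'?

Reachable states from the start: {1,2,3,4,9}. Unreachable: {5,6,7,8} — drop them.
Initial partition by acceptance: {4} | {1,2,3,9}.
Split {1,2,3,9} by δ(·,p) → {1,2,9} and {3}.
Refine {1,2,9} on symbol q: members go to different blocks, giving {1} and {2} and {9}.
The partition is now stable with 5 blocks: {4} | {1} | {3} | {2} | {9}.
1 and 2 end up in different blocks, so they are distinguishable. For instance, the string 'q' is accepted from only 2.

No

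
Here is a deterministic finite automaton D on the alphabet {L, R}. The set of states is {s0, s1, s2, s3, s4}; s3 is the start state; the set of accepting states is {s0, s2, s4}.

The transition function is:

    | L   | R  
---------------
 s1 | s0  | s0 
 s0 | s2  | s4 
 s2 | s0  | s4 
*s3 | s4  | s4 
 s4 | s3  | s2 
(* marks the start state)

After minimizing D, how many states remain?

3

Reachable states from the start: {s0,s2,s3,s4}. Unreachable: {s1} — drop them.
Start with accepting vs non-accepting: {s0,s2,s4} | {s3}.
Refine {s0,s2,s4} on symbol L: members go to different blocks, giving {s0,s2} and {s4}.
Stable partition: {s0,s2} | {s3} | {s4} — 3 equivalence classes.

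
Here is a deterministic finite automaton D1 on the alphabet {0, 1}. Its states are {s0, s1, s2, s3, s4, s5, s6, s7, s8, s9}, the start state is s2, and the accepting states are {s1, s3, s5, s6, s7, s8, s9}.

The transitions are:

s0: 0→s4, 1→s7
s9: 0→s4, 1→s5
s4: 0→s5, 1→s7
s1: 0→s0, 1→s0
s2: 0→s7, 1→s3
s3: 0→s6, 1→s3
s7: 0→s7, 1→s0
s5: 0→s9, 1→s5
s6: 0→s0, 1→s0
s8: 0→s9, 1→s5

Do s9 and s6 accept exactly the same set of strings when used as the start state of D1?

States {s1,s8} cannot be reached from the start state, so discard them.
P0 = {s3,s5,s6,s7,s9} | {s0,s2,s4}.
Split {s3,s5,s6,s7,s9} by δ(·,0) → {s3,s5,s7} and {s6,s9}.
On input 0, block {s3,s5,s7} splits into {s3,s5} and {s7}.
Split {s0,s2,s4} by δ(·,0) → {s0} and {s2} and {s4}.
Split {s6,s9} by δ(·,0) → {s6} and {s9}.
Split {s3,s5} by δ(·,0) → {s3} and {s5}.
The partition is now stable with 8 blocks: {s3} | {s0} | {s6} | {s7} | {s2} | {s4} | {s9} | {s5}.
s9 and s6 end up in different blocks, so they are distinguishable. For instance, the string '1' is accepted from only s9.

No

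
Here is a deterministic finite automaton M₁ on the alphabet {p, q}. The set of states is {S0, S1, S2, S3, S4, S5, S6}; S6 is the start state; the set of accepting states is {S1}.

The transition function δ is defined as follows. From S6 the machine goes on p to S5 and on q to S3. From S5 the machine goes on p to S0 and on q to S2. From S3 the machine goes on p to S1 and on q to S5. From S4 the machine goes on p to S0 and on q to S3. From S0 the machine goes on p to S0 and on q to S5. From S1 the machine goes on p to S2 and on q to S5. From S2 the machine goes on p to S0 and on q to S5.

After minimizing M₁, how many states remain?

4

States {S4} cannot be reached from the start state, so discard them.
Initial partition by acceptance: {S1} | {S0,S2,S3,S5,S6}.
Split {S0,S2,S3,S5,S6} by δ(·,p) → {S0,S2,S5,S6} and {S3}.
Split {S0,S2,S5,S6} by δ(·,q) → {S0,S2,S5} and {S6}.
Stable partition: {S1} | {S0,S2,S5} | {S3} | {S6} — 4 equivalence classes.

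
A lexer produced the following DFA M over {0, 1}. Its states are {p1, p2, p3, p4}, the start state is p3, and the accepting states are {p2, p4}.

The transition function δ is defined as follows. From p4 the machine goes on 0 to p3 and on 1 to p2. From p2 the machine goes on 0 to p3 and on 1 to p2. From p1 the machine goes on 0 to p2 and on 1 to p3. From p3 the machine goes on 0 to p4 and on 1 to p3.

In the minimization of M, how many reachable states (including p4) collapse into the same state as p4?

2

States {p1} cannot be reached from the start state, so discard them.
Start with accepting vs non-accepting: {p2,p4} | {p3}.
The partition is now stable with 2 blocks: {p2,p4} | {p3}.
The equivalence class containing p4 is {p2,p4}, of size 2.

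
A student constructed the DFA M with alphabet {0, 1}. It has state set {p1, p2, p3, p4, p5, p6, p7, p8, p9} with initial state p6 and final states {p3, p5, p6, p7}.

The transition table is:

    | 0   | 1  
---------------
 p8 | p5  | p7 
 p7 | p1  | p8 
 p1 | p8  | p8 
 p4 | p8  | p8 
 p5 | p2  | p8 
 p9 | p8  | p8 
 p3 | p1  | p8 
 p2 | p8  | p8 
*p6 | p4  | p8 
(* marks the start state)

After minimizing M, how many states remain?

3

Reachable states from the start: {p1,p2,p4,p5,p6,p7,p8}. Unreachable: {p3,p9} — drop them.
Start with accepting vs non-accepting: {p5,p6,p7} | {p1,p2,p4,p8}.
On input 0, block {p1,p2,p4,p8} splits into {p1,p2,p4} and {p8}.
The partition is now stable with 3 blocks: {p5,p6,p7} | {p1,p2,p4} | {p8}.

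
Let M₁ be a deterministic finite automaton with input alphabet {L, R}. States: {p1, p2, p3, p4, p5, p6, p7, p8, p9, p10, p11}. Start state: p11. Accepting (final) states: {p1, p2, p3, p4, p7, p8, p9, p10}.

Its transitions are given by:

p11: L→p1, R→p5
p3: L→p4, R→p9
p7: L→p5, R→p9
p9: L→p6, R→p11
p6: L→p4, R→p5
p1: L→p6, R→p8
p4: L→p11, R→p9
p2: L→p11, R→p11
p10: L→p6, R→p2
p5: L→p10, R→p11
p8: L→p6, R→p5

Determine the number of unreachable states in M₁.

2

BFS from p11 reaches {p1, p2, p4, p5, p6, p8, p9, p10, p11}; the 2 state(s) p3, p7 are never visited.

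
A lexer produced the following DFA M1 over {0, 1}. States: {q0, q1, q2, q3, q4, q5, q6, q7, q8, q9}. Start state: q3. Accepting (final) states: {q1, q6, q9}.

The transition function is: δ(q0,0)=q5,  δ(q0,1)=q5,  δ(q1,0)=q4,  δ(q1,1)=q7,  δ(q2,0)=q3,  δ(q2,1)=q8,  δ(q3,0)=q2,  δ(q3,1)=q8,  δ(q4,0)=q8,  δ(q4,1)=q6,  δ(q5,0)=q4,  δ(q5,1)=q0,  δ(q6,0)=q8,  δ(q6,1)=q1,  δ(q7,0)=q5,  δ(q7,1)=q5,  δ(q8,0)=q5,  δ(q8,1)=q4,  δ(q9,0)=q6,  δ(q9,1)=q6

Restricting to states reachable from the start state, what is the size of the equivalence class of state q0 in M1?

States {q9} cannot be reached from the start state, so discard them.
Initial partition by acceptance: {q1,q6} | {q0,q2,q3,q4,q5,q7,q8}.
Refine {q1,q6} on symbol 1: members go to different blocks, giving {q1} and {q6}.
On input 1, block {q0,q2,q3,q4,q5,q7,q8} splits into {q0,q2,q3,q5,q7,q8} and {q4}.
Refine {q0,q2,q3,q5,q7,q8} on symbol 0: members go to different blocks, giving {q0,q2,q3,q7,q8} and {q5}.
On input 0, block {q0,q2,q3,q7,q8} splits into {q0,q7,q8} and {q2,q3}.
Refine {q0,q7,q8} on symbol 1: members go to different blocks, giving {q0,q7} and {q8}.
Stable partition: {q1} | {q0,q7} | {q6} | {q4} | {q5} | {q2,q3} | {q8} — 7 equivalence classes.
The equivalence class containing q0 is {q0,q7}, of size 2.

2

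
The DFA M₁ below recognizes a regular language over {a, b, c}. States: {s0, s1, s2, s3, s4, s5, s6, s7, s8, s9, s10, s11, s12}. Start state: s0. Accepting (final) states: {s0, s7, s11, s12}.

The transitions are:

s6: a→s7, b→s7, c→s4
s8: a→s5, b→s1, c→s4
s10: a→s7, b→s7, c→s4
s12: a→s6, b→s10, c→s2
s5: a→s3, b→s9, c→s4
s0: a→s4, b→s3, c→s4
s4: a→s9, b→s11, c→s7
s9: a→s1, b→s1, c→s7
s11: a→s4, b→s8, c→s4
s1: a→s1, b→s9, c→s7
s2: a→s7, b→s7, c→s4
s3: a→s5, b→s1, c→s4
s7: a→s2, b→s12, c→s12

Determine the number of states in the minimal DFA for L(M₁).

7

All states are reachable from the start state.
P0 = {s0,s7,s11,s12} | {s1,s2,s3,s4,s5,s6,s8,s9,s10}.
Refine {s0,s7,s11,s12} on symbol b: members go to different blocks, giving {s0,s11,s12} and {s7}.
Split {s1,s2,s3,s4,s5,s6,s8,s9,s10} by δ(·,a) → {s1,s3,s4,s5,s8,s9} and {s2,s6,s10}.
On input a, block {s0,s11,s12} splits into {s0,s11} and {s12}.
Refine {s1,s3,s4,s5,s8,s9} on symbol b: members go to different blocks, giving {s1,s3,s5,s8,s9} and {s4}.
Split {s1,s3,s5,s8,s9} by δ(·,c) → {s3,s5,s8} and {s1,s9}.
The partition is now stable with 7 blocks: {s0,s11} | {s3,s5,s8} | {s7} | {s2,s6,s10} | {s12} | {s4} | {s1,s9}.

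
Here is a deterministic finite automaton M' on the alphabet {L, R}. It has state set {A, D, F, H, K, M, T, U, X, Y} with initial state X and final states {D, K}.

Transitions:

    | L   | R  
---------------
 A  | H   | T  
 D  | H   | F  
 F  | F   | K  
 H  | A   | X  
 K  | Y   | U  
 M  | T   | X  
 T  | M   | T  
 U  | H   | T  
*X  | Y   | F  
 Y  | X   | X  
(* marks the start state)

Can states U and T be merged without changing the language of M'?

States {D} cannot be reached from the start state, so discard them.
Start with accepting vs non-accepting: {K} | {A,F,H,M,T,U,X,Y}.
Split {A,F,H,M,T,U,X,Y} by δ(·,R) → {A,H,M,T,U,X,Y} and {F}.
Refine {A,H,M,T,U,X,Y} on symbol R: members go to different blocks, giving {A,H,M,T,U,Y} and {X}.
On input L, block {A,H,M,T,U,Y} splits into {A,H,M,T,U} and {Y}.
On input R, block {A,H,M,T,U} splits into {A,T,U} and {H,M}.
The partition is now stable with 6 blocks: {K} | {A,T,U} | {F} | {X} | {Y} | {H,M}.
U and T lie in the same block of the stable partition, so they are equivalent — no string distinguishes them.

Yes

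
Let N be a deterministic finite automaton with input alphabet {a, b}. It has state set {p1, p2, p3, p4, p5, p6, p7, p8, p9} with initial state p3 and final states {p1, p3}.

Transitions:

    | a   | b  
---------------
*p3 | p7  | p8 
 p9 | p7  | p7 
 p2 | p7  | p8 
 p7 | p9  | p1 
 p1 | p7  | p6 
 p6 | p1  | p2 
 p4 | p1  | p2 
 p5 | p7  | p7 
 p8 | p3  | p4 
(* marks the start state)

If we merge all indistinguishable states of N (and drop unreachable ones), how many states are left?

7

States {p5} cannot be reached from the start state, so discard them.
Start with accepting vs non-accepting: {p1,p3} | {p2,p4,p6,p7,p8,p9}.
Split {p2,p4,p6,p7,p8,p9} by δ(·,a) → {p2,p7,p9} and {p4,p6,p8}.
On input b, block {p2,p7,p9} splits into {p2} and {p7} and {p9}.
On input b, block {p4,p6,p8} splits into {p4,p6} and {p8}.
Split {p1,p3} by δ(·,b) → {p1} and {p3}.
No further refinement is possible. Final partition (7 blocks): {p1} | {p2} | {p4,p6} | {p7} | {p9} | {p8} | {p3}.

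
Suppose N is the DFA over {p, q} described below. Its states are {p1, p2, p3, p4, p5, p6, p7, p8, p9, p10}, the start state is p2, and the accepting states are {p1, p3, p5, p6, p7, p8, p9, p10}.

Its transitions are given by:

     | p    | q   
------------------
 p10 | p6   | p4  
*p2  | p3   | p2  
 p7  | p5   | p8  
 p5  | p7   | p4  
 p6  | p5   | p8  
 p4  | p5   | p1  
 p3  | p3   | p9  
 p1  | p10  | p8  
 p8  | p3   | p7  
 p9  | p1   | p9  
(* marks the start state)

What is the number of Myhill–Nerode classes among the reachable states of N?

All states are reachable from the start state.
Initial partition by acceptance: {p1,p3,p5,p6,p7,p8,p9,p10} | {p2,p4}.
Refine {p1,p3,p5,p6,p7,p8,p9,p10} on symbol q: members go to different blocks, giving {p1,p3,p6,p7,p8,p9} and {p5,p10}.
Refine {p1,p3,p6,p7,p8,p9} on symbol p: members go to different blocks, giving {p1,p6,p7} and {p3,p8,p9}.
On input p, block {p2,p4} splits into {p2} and {p4}.
On input p, block {p3,p8,p9} splits into {p3,p8} and {p9}.
Split {p3,p8} by δ(·,q) → {p3} and {p8}.
The partition is now stable with 7 blocks: {p1,p6,p7} | {p2} | {p5,p10} | {p3} | {p4} | {p9} | {p8}.

7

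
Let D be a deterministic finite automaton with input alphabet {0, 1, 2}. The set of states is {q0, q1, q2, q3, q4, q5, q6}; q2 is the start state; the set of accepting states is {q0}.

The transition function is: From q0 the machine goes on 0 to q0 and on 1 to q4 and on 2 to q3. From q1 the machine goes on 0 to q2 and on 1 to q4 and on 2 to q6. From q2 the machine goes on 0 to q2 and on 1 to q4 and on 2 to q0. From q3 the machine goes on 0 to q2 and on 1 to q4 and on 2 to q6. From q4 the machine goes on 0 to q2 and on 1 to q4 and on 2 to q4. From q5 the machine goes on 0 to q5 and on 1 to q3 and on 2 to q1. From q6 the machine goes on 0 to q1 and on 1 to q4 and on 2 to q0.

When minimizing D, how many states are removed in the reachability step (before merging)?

Starting at q2 and following transitions, the reachable set is {q0, q1, q2, q3, q4, q6}. That leaves q5 unreachable — 1 in total.

1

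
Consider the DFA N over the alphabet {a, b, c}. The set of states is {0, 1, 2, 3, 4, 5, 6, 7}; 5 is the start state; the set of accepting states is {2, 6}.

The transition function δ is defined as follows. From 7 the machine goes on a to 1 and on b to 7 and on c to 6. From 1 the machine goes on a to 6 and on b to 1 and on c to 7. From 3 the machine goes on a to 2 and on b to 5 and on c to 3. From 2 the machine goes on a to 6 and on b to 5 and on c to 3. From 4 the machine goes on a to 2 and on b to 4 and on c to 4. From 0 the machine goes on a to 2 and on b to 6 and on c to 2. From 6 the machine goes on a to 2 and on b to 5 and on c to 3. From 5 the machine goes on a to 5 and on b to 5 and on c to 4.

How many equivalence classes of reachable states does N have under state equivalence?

Reachable states from the start: {2,3,4,5,6}. Unreachable: {0,1,7} — drop them.
Initial partition by acceptance: {2,6} | {3,4,5}.
On input a, block {3,4,5} splits into {3,4} and {5}.
Refine {3,4} on symbol b: members go to different blocks, giving {3} and {4}.
No further refinement is possible. Final partition (4 blocks): {2,6} | {3} | {5} | {4}.

4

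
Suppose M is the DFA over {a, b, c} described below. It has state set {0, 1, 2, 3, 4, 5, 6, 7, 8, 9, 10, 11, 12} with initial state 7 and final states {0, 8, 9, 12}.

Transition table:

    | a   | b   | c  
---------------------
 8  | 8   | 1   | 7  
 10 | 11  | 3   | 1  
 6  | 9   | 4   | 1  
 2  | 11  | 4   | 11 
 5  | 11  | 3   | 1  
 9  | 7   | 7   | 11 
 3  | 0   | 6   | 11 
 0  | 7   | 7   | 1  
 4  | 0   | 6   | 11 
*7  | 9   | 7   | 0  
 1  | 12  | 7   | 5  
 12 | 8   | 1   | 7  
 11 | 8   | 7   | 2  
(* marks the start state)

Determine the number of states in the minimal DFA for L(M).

First remove the unreachable states {10}; 12 states remain.
Start with accepting vs non-accepting: {0,8,9,12} | {1,2,3,4,5,6,7,11}.
Split {0,8,9,12} by δ(·,a) → {0,9} and {8,12}.
Split {1,2,3,4,5,6,7,11} by δ(·,a) → {3,4,6,7} and {1,11} and {2,5}.
Split {3,4,6,7} by δ(·,c) → {3,4,6} and {7}.
The partition is now stable with 6 blocks: {0,9} | {3,4,6} | {8,12} | {1,11} | {2,5} | {7}.

6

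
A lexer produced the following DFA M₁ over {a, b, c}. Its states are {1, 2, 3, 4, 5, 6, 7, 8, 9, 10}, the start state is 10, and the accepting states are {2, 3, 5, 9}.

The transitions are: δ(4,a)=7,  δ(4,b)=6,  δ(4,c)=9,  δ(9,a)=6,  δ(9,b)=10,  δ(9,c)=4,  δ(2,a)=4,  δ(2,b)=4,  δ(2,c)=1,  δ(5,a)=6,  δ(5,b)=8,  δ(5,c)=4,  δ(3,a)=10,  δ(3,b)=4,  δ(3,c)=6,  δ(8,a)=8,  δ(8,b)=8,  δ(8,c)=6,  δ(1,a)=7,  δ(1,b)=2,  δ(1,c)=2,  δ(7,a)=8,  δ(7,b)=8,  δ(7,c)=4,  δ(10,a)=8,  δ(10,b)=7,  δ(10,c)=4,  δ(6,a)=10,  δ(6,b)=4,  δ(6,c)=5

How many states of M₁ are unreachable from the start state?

3

No path from 10 leads to 1, 2, 3; the other 7 states are all reachable.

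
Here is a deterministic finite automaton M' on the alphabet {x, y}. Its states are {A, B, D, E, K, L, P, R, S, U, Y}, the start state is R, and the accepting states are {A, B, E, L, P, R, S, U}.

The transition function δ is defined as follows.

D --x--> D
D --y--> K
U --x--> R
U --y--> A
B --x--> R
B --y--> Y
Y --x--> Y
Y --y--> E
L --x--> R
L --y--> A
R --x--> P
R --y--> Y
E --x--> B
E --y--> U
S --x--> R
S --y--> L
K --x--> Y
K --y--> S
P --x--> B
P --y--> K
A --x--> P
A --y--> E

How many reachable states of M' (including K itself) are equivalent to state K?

States {D} cannot be reached from the start state, so discard them.
Start with accepting vs non-accepting: {A,B,E,L,P,R,S,U} | {K,Y}.
On input y, block {A,B,E,L,P,R,S,U} splits into {A,E,L,S,U} and {B,P,R}.
Stable partition: {A,E,L,S,U} | {K,Y} | {B,P,R} — 3 equivalence classes.
State K belongs to the block {K,Y}, which has 2 states.

2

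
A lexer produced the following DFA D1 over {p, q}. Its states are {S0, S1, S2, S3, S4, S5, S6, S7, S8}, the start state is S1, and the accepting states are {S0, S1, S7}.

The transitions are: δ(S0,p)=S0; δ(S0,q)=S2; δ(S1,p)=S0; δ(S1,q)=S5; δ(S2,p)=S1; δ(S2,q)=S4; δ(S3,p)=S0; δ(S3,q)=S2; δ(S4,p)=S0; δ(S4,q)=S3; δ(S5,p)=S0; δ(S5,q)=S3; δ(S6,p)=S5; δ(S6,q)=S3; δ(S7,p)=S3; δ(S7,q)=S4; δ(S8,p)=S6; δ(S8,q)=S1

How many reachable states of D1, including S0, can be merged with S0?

2

Reachable states from the start: {S0,S1,S2,S3,S4,S5}. Unreachable: {S6,S7,S8} — drop them.
Start with accepting vs non-accepting: {S0,S1} | {S2,S3,S4,S5}.
No further refinement is possible. Final partition (2 blocks): {S0,S1} | {S2,S3,S4,S5}.
The equivalence class containing S0 is {S0,S1}, of size 2.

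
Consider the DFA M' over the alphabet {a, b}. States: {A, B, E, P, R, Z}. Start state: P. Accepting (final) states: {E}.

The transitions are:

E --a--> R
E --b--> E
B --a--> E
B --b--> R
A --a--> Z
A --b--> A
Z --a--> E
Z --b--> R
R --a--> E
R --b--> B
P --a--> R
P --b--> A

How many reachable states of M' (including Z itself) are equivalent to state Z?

3

P0 = {E} | {A,B,P,R,Z}.
Split {A,B,P,R,Z} by δ(·,a) → {B,R,Z} and {A,P}.
No further refinement is possible. Final partition (3 blocks): {E} | {B,R,Z} | {A,P}.
The equivalence class containing Z is {B,R,Z}, of size 3.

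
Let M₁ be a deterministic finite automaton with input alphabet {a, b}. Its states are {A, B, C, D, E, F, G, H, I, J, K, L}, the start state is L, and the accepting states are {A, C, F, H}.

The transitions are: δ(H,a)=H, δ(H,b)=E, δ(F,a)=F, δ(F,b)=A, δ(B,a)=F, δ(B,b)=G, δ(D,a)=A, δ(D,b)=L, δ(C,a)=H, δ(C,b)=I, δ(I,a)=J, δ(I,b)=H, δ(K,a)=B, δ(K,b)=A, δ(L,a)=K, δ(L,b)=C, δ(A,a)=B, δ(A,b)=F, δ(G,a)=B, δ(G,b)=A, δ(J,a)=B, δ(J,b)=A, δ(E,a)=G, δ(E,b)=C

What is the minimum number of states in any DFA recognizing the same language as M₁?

6

States {D} cannot be reached from the start state, so discard them.
Start with accepting vs non-accepting: {A,C,F,H} | {B,E,G,I,J,K,L}.
Split {A,C,F,H} by δ(·,a) → {C,F,H} and {A}.
Split {C,F,H} by δ(·,b) → {C,H} and {F}.
On input a, block {B,E,G,I,J,K,L} splits into {E,G,I,J,K,L} and {B}.
Refine {E,G,I,J,K,L} on symbol a: members go to different blocks, giving {E,I,L} and {G,J,K}.
Stable partition: {C,H} | {E,I,L} | {A} | {F} | {B} | {G,J,K} — 6 equivalence classes.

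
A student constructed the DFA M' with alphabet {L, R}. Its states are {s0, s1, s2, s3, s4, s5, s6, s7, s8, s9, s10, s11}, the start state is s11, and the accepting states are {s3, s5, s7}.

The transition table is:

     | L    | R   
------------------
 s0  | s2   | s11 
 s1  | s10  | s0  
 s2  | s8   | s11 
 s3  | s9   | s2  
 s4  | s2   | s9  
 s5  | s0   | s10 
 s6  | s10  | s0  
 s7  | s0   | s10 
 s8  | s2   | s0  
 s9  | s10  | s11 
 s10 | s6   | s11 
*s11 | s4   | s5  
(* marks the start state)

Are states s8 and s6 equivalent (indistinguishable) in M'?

States {s1,s3,s7} cannot be reached from the start state, so discard them.
P0 = {s5} | {s0,s2,s4,s6,s8,s9,s10,s11}.
Split {s0,s2,s4,s6,s8,s9,s10,s11} by δ(·,R) → {s0,s2,s4,s6,s8,s9,s10} and {s11}.
On input R, block {s0,s2,s4,s6,s8,s9,s10} splits into {s0,s2,s9,s10} and {s4,s6,s8}.
Split {s0,s2,s9,s10} by δ(·,L) → {s0,s9} and {s2,s10}.
Stable partition: {s5} | {s0,s9} | {s11} | {s4,s6,s8} | {s2,s10} — 5 equivalence classes.
s8 and s6 lie in the same block of the stable partition, so they are equivalent — no string distinguishes them.

Yes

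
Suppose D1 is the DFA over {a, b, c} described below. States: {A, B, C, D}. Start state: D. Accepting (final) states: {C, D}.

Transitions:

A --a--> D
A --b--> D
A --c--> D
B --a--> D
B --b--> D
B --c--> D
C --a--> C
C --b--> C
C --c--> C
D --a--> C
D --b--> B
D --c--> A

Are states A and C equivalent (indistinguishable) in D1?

No

P0 = {C,D} | {A,B}.
Refine {C,D} on symbol b: members go to different blocks, giving {C} and {D}.
The partition is now stable with 3 blocks: {C} | {A,B} | {D}.
A and C end up in different blocks, so they are distinguishable. For instance, the string 'ε' is accepted from only C.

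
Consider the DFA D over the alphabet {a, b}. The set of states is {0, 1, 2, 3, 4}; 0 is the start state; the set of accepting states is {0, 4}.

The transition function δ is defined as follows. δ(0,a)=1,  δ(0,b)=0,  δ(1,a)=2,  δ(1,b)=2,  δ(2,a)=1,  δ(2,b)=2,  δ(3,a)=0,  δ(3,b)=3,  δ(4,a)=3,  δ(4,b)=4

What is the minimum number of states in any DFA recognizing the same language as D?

Reachable states from the start: {0,1,2}. Unreachable: {3,4} — drop them.
Start with accepting vs non-accepting: {0} | {1,2}.
No further refinement is possible. Final partition (2 blocks): {0} | {1,2}.

2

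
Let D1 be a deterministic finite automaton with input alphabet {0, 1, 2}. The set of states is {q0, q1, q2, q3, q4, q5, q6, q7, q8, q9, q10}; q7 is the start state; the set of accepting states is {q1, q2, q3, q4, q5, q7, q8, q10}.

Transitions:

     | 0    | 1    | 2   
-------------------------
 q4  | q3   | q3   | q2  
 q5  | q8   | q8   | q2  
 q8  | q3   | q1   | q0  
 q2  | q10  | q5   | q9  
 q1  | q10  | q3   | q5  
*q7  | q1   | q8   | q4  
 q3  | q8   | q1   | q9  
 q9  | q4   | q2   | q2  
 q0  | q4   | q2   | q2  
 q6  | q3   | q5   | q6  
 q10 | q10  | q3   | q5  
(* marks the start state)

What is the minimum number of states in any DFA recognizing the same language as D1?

5

Reachable states from the start: {q0,q1,q2,q3,q4,q5,q7,q8,q9,q10}. Unreachable: {q6} — drop them.
P0 = {q1,q2,q3,q4,q5,q7,q8,q10} | {q0,q9}.
Split {q1,q2,q3,q4,q5,q7,q8,q10} by δ(·,2) → {q1,q4,q5,q7,q10} and {q2,q3,q8}.
Refine {q1,q4,q5,q7,q10} on symbol 0: members go to different blocks, giving {q1,q7,q10} and {q4,q5}.
Split {q2,q3,q8} by δ(·,0) → {q3,q8} and {q2}.
Stable partition: {q1,q7,q10} | {q0,q9} | {q3,q8} | {q4,q5} | {q2} — 5 equivalence classes.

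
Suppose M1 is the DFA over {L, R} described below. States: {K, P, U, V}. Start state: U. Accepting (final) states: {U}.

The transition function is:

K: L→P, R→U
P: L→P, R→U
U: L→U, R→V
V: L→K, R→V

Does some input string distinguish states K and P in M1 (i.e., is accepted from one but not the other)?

No

Initial partition by acceptance: {U} | {K,P,V}.
Split {K,P,V} by δ(·,R) → {K,P} and {V}.
No further refinement is possible. Final partition (3 blocks): {U} | {K,P} | {V}.
K and P lie in the same block of the stable partition, so they are equivalent — no string distinguishes them.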